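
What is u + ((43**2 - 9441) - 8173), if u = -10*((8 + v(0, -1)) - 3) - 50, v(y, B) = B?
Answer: -15855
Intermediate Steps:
u = -90 (u = -10*((8 - 1) - 3) - 50 = -10*(7 - 3) - 50 = -10*4 - 50 = -40 - 50 = -90)
u + ((43**2 - 9441) - 8173) = -90 + ((43**2 - 9441) - 8173) = -90 + ((1849 - 9441) - 8173) = -90 + (-7592 - 8173) = -90 - 15765 = -15855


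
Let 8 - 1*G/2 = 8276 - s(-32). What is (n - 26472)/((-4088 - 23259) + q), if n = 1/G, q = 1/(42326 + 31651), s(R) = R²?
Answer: 465116849709/480490724144 ≈ 0.96800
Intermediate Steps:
q = 1/73977 ≈ 1.3518e-5
G = -14488 (G = 16 - 2*(8276 - 1*(-32)²) = 16 - 2*(8276 - 1*1024) = 16 - 2*(8276 - 1024) = 16 - 2*7252 = 16 - 14504 = -14488)
n = -1/14488 (n = 1/(-14488) = -1/14488 ≈ -6.9023e-5)
(n - 26472)/((-4088 - 23259) + q) = (-1/14488 - 26472)/((-4088 - 23259) + 1/73977) = -383526337/(14488*(-27347 + 1/73977)) = -383526337/(14488*(-2023049018/73977)) = -383526337/14488*(-73977/2023049018) = 465116849709/480490724144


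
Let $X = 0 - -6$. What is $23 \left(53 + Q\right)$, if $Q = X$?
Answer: $1357$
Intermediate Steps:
$X = 6$ ($X = 0 + 6 = 6$)
$Q = 6$
$23 \left(53 + Q\right) = 23 \left(53 + 6\right) = 23 \cdot 59 = 1357$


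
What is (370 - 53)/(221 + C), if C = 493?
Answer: 317/714 ≈ 0.44398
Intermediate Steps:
(370 - 53)/(221 + C) = (370 - 53)/(221 + 493) = 317/714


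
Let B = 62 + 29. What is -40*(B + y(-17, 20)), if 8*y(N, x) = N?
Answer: -3555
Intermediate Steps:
y(N, x) = N/8
B = 91
-40*(B + y(-17, 20)) = -40*(91 + (1/8)*(-17)) = -40*(91 - 17/8) = -40*711/8 = -3555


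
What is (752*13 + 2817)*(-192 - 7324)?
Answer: -94648988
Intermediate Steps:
(752*13 + 2817)*(-192 - 7324) = (9776 + 2817)*(-7516) = 12593*(-7516) = -94648988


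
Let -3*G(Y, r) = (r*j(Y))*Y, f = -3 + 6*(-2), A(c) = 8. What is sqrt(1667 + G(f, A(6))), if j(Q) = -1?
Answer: sqrt(1627) ≈ 40.336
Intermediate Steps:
f = -15 (f = -3 - 12 = -15)
G(Y, r) = Y*r/3 (G(Y, r) = -r*(-1)*Y/3 = -(-r)*Y/3 = -(-1)*Y*r/3 = Y*r/3)
sqrt(1667 + G(f, A(6))) = sqrt(1667 + (1/3)*(-15)*8) = sqrt(1667 - 40) = sqrt(1627)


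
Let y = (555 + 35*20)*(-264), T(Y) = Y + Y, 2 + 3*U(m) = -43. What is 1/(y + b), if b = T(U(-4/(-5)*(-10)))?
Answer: -1/331350 ≈ -3.0180e-6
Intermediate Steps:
U(m) = -15 (U(m) = -⅔ + (⅓)*(-43) = -⅔ - 43/3 = -15)
T(Y) = 2*Y
b = -30 (b = 2*(-15) = -30)
y = -331320 (y = (555 + 700)*(-264) = 1255*(-264) = -331320)
1/(y + b) = 1/(-331320 - 30) = 1/(-331350) = -1/331350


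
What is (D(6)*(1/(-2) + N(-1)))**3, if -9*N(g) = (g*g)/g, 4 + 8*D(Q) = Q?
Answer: -343/373248 ≈ -0.00091896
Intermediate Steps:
D(Q) = -1/2 + Q/8
N(g) = -g/9 (N(g) = -g*g/(9*g) = -g**2/(9*g) = -g/9)
(D(6)*(1/(-2) + N(-1)))**3 = ((-1/2 + (1/8)*6)*(1/(-2) - 1/9*(-1)))**3 = ((-1/2 + 3/4)*(-1/2 + 1/9))**3 = ((1/4)*(-7/18))**3 = (-7/72)**3 = -343/373248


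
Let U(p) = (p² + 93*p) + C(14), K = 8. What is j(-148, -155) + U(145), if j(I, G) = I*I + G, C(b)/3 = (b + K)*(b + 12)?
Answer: 57975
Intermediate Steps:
C(b) = 3*(8 + b)*(12 + b) (C(b) = 3*((b + 8)*(b + 12)) = 3*((8 + b)*(12 + b)) = 3*(8 + b)*(12 + b))
U(p) = 1716 + p² + 93*p (U(p) = (p² + 93*p) + (288 + 3*14² + 60*14) = (p² + 93*p) + (288 + 3*196 + 840) = (p² + 93*p) + (288 + 588 + 840) = (p² + 93*p) + 1716 = 1716 + p² + 93*p)
j(I, G) = G + I² (j(I, G) = I² + G = G + I²)
j(-148, -155) + U(145) = (-155 + (-148)²) + (1716 + 145² + 93*145) = (-155 + 21904) + (1716 + 21025 + 13485) = 21749 + 36226 = 57975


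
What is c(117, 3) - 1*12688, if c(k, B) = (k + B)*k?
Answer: 1352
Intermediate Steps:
c(k, B) = k*(B + k) (c(k, B) = (B + k)*k = k*(B + k))
c(117, 3) - 1*12688 = 117*(3 + 117) - 1*12688 = 117*120 - 12688 = 14040 - 12688 = 1352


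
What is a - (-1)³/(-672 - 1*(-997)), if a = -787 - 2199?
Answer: -970449/325 ≈ -2986.0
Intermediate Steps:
a = -2986
a - (-1)³/(-672 - 1*(-997)) = -2986 - (-1)³/(-672 - 1*(-997)) = -2986 - (-1)/(-672 + 997) = -2986 - (-1)/325 = -2986 - 1*(-1/325) = -2986 + 1/325 = -970449/325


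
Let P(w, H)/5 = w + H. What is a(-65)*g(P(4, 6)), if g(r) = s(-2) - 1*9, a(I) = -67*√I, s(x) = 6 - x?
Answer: 67*I*√65 ≈ 540.17*I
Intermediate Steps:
P(w, H) = 5*H + 5*w (P(w, H) = 5*(w + H) = 5*(H + w) = 5*H + 5*w)
g(r) = -1 (g(r) = (6 - 1*(-2)) - 1*9 = (6 + 2) - 9 = 8 - 9 = -1)
a(-65)*g(P(4, 6)) = -67*I*√65*(-1) = 67*I*√65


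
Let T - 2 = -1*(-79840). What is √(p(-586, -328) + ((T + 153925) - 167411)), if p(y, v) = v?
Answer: 2*√16507 ≈ 256.96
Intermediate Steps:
T = 79842 (T = 2 - 1*(-79840) = 2 + 79840 = 79842)
√(p(-586, -328) + ((T + 153925) - 167411)) = √(-328 + ((79842 + 153925) - 167411)) = √(-328 + (233767 - 167411)) = √(-328 + 66356) = √66028 = 2*√16507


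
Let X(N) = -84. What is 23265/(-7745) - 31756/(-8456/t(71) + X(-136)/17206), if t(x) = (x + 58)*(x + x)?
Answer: 276839459348343/4067028067 ≈ 68069.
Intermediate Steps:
t(x) = 2*x*(58 + x) (t(x) = (58 + x)*(2*x) = 2*x*(58 + x))
23265/(-7745) - 31756/(-8456/t(71) + X(-136)/17206) = 23265/(-7745) - 31756/(-8456*1/(142*(58 + 71)) - 84/17206) = 23265*(-1/7745) - 31756/(-8456/(2*71*129) - 84*1/17206) = -4653/1549 - 31756/(-8456/18318 - 6/1229) = -4653/1549 - 31756/(-8456*1/18318 - 6/1229) = -4653/1549 - 31756/(-4228/9159 - 6/1229) = -4653/1549 - 31756/(-5251166/11256411) = -4653/1549 - 31756*(-11256411/5251166) = -4653/1549 + 178729293858/2625583 = 276839459348343/4067028067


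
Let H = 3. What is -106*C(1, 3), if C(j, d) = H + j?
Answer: -424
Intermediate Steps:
C(j, d) = 3 + j
-106*C(1, 3) = -106*(3 + 1) = -106*4 = -424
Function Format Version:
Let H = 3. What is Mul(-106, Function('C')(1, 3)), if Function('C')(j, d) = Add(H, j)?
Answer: -424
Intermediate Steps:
Function('C')(j, d) = Add(3, j)
Mul(-106, Function('C')(1, 3)) = Mul(-106, Add(3, 1)) = Mul(-106, 4) = -424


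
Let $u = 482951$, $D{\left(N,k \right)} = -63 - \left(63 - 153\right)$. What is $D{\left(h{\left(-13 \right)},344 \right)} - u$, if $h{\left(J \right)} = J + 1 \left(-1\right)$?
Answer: $-482924$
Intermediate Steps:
$h{\left(J \right)} = -1 + J$ ($h{\left(J \right)} = J - 1 = -1 + J$)
$D{\left(N,k \right)} = 27$ ($D{\left(N,k \right)} = -63 - \left(63 - 153\right) = -63 - -90 = -63 + 90 = 27$)
$D{\left(h{\left(-13 \right)},344 \right)} - u = 27 - 482951 = -482924$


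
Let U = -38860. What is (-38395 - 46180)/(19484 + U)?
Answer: 84575/19376 ≈ 4.3649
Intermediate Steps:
(-38395 - 46180)/(19484 + U) = (-38395 - 46180)/(19484 - 38860) = -84575/(-19376) = -84575*(-1/19376) = 84575/19376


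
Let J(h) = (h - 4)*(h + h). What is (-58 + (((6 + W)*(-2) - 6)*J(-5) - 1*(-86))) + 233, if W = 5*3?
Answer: -4059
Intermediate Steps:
W = 15
J(h) = 2*h*(-4 + h) (J(h) = (-4 + h)*(2*h) = 2*h*(-4 + h))
(-58 + (((6 + W)*(-2) - 6)*J(-5) - 1*(-86))) + 233 = (-58 + (((6 + 15)*(-2) - 6)*(2*(-5)*(-4 - 5)) - 1*(-86))) + 233 = (-58 + ((21*(-2) - 6)*(2*(-5)*(-9)) + 86)) + 233 = (-58 + ((-42 - 6)*90 + 86)) + 233 = (-58 + (-48*90 + 86)) + 233 = (-58 + (-4320 + 86)) + 233 = (-58 - 4234) + 233 = -4292 + 233 = -4059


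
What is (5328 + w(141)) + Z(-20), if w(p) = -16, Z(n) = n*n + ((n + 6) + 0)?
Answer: 5698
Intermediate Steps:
Z(n) = 6 + n + n² (Z(n) = n² + ((6 + n) + 0) = n² + (6 + n) = 6 + n + n²)
(5328 + w(141)) + Z(-20) = (5328 - 16) + (6 - 20 + (-20)²) = 5312 + (6 - 20 + 400) = 5312 + 386 = 5698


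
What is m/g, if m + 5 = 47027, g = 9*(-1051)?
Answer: -15674/3153 ≈ -4.9711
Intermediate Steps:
g = -9459
m = 47022 (m = -5 + 47027 = 47022)
m/g = 47022/(-9459) = 47022*(-1/9459) = -15674/3153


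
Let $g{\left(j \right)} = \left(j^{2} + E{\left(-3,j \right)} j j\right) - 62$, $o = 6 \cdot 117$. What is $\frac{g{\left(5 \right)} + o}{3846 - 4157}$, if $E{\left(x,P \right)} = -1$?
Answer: $- \frac{640}{311} \approx -2.0579$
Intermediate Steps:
$o = 702$
$g{\left(j \right)} = -62$ ($g{\left(j \right)} = \left(j^{2} + - j j\right) - 62 = \left(j^{2} - j^{2}\right) - 62 = 0 - 62 = -62$)
$\frac{g{\left(5 \right)} + o}{3846 - 4157} = \frac{-62 + 702}{3846 - 4157} = \frac{640}{-311} = 640 \left(- \frac{1}{311}\right) = - \frac{640}{311}$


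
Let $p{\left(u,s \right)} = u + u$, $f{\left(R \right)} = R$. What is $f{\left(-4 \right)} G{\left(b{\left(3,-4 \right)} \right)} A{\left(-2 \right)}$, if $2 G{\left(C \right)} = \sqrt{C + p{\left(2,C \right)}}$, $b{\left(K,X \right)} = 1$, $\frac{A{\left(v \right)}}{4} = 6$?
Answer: $- 48 \sqrt{5} \approx -107.33$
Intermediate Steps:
$A{\left(v \right)} = 24$ ($A{\left(v \right)} = 4 \cdot 6 = 24$)
$p{\left(u,s \right)} = 2 u$
$G{\left(C \right)} = \frac{\sqrt{4 + C}}{2}$ ($G{\left(C \right)} = \frac{\sqrt{C + 2 \cdot 2}}{2} = \frac{\sqrt{C + 4}}{2} = \frac{\sqrt{4 + C}}{2}$)
$f{\left(-4 \right)} G{\left(b{\left(3,-4 \right)} \right)} A{\left(-2 \right)} = - 4 \frac{\sqrt{4 + 1}}{2} \cdot 24 = - 4 \frac{\sqrt{5}}{2} \cdot 24 = - 2 \sqrt{5} \cdot 24 = - 48 \sqrt{5}$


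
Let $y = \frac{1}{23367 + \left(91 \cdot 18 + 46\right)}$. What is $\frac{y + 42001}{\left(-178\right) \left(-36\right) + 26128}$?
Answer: $\frac{263041763}{203764834} \approx 1.2909$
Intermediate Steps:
$y = \frac{1}{25051}$ ($y = \frac{1}{23367 + \left(1638 + 46\right)} = \frac{1}{23367 + 1684} = \frac{1}{25051} \approx 3.9919 \cdot 10^{-5}$)
$\frac{y + 42001}{\left(-178\right) \left(-36\right) + 26128} = \frac{\frac{1}{25051} + 42001}{\left(-178\right) \left(-36\right) + 26128} = \frac{1052167052}{25051 \left(6408 + 26128\right)} = \frac{1052167052}{25051 \cdot 32536} = \frac{1052167052}{25051} \cdot \frac{1}{32536} = \frac{263041763}{203764834}$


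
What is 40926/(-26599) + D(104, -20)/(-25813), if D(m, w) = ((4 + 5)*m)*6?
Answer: -1205802822/686599987 ≈ -1.7562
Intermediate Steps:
D(m, w) = 54*m (D(m, w) = (9*m)*6 = 54*m)
40926/(-26599) + D(104, -20)/(-25813) = 40926/(-26599) + (54*104)/(-25813) = 40926*(-1/26599) + 5616*(-1/25813) = -40926/26599 - 5616/25813 = -1205802822/686599987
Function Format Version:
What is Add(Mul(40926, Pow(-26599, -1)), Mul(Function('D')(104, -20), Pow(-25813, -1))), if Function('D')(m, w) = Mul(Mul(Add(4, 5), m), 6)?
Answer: Rational(-1205802822, 686599987) ≈ -1.7562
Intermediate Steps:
Function('D')(m, w) = Mul(54, m) (Function('D')(m, w) = Mul(Mul(9, m), 6) = Mul(54, m))
Add(Mul(40926, Pow(-26599, -1)), Mul(Function('D')(104, -20), Pow(-25813, -1))) = Add(Mul(40926, Pow(-26599, -1)), Mul(Mul(54, 104), Pow(-25813, -1))) = Add(Mul(40926, Rational(-1, 26599)), Mul(5616, Rational(-1, 25813))) = Add(Rational(-40926, 26599), Rational(-5616, 25813)) = Rational(-1205802822, 686599987)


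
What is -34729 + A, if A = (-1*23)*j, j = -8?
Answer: -34545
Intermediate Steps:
A = 184 (A = -1*23*(-8) = -23*(-8) = 184)
-34729 + A = -34729 + 184 = -34545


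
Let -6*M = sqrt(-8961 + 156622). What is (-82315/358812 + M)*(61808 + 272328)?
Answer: -6876101210/89703 - 167068*sqrt(147661)/3 ≈ -2.1476e+7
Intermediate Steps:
M = -sqrt(147661)/6 (M = -sqrt(-8961 + 156622)/6 = -sqrt(147661)/6 ≈ -64.044)
(-82315/358812 + M)*(61808 + 272328) = (-82315/358812 - sqrt(147661)/6)*(61808 + 272328) = (-82315*1/358812 - sqrt(147661)/6)*334136 = (-82315/358812 - sqrt(147661)/6)*334136 = -6876101210/89703 - 167068*sqrt(147661)/3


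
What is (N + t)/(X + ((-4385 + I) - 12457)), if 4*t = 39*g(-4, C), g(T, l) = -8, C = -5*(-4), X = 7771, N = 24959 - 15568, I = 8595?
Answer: -9313/476 ≈ -19.565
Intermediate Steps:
N = 9391
C = 20
t = -78 (t = (39*(-8))/4 = (¼)*(-312) = -78)
(N + t)/(X + ((-4385 + I) - 12457)) = (9391 - 78)/(7771 + ((-4385 + 8595) - 12457)) = 9313/(7771 + (4210 - 12457)) = 9313/(7771 - 8247) = 9313/(-476) = 9313*(-1/476) = -9313/476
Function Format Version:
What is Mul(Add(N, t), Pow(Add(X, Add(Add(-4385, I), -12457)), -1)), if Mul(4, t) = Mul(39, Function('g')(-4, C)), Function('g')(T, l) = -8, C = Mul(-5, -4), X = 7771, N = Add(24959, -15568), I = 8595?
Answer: Rational(-9313, 476) ≈ -19.565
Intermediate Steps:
N = 9391
C = 20
t = -78 (t = Mul(Rational(1, 4), Mul(39, -8)) = Mul(Rational(1, 4), -312) = -78)
Mul(Add(N, t), Pow(Add(X, Add(Add(-4385, I), -12457)), -1)) = Mul(Add(9391, -78), Pow(Add(7771, Add(Add(-4385, 8595), -12457)), -1)) = Mul(9313, Pow(Add(7771, Add(4210, -12457)), -1)) = Mul(9313, Pow(Add(7771, -8247), -1)) = Mul(9313, Pow(-476, -1)) = Mul(9313, Rational(-1, 476)) = Rational(-9313, 476)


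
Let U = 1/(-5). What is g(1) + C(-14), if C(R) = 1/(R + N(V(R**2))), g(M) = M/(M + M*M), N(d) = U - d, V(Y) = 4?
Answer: 81/182 ≈ 0.44506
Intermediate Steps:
U = -1/5 ≈ -0.20000
N(d) = -1/5 - d
g(M) = M/(M + M**2)
C(R) = 1/(-21/5 + R) (C(R) = 1/(R + (-1/5 - 1*4)) = 1/(R + (-1/5 - 4)) = 1/(R - 21/5) = 1/(-21/5 + R))
g(1) + C(-14) = 1/(1 + 1) + 5/(-21 + 5*(-14)) = 1/2 + 5/(-21 - 70) = 1/2 + 5/(-91) = 1/2 + 5*(-1/91) = 1/2 - 5/91 = 81/182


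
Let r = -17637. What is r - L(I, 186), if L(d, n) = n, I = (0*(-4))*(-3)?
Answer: -17823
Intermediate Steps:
I = 0 (I = 0*(-3) = 0)
r - L(I, 186) = -17637 - 1*186 = -17637 - 186 = -17823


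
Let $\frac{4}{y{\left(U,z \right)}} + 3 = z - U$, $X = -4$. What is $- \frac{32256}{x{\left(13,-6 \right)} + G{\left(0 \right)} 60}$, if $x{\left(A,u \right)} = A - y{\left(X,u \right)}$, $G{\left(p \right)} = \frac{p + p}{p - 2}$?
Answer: $- \frac{53760}{23} \approx -2337.4$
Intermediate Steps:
$y{\left(U,z \right)} = \frac{4}{-3 + z - U}$ ($y{\left(U,z \right)} = \frac{4}{-3 - \left(U - z\right)} = \frac{4}{-3 + z - U}$)
$G{\left(p \right)} = \frac{2 p}{-2 + p}$
$x{\left(A,u \right)} = A - \frac{4}{1 + u}$ ($x{\left(A,u \right)} = A - \frac{4}{-3 + u - -4} = A - \frac{4}{-3 + u + 4} = A - \frac{4}{1 + u}$)
$- \frac{32256}{x{\left(13,-6 \right)} + G{\left(0 \right)} 60} = - \frac{32256}{\frac{-4 + 13 \left(1 - 6\right)}{1 - 6} + 2 \cdot 0 \frac{1}{-2 + 0} \cdot 60} = - \frac{32256}{\frac{-4 + 13 \left(-5\right)}{-5} + 2 \cdot 0 \frac{1}{-2} \cdot 60} = - \frac{32256}{- \frac{-4 - 65}{5} + 2 \cdot 0 \left(- \frac{1}{2}\right) 60} = - \frac{32256}{\left(- \frac{1}{5}\right) \left(-69\right) + 0 \cdot 60} = - \frac{32256}{\frac{69}{5} + 0} = - \frac{32256}{\frac{69}{5}} = - \frac{32256 \cdot 5}{69} = \left(-1\right) \frac{53760}{23} = - \frac{53760}{23}$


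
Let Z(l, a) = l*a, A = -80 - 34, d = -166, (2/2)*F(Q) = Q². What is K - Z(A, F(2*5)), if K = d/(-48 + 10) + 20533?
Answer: 606810/19 ≈ 31937.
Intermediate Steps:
F(Q) = Q²
A = -114
K = 390210/19 (K = -166/(-48 + 10) + 20533 = -166/(-38) + 20533 = -166*(-1/38) + 20533 = 83/19 + 20533 = 390210/19 ≈ 20537.)
Z(l, a) = a*l
K - Z(A, F(2*5)) = 390210/19 - (2*5)²*(-114) = 390210/19 - 10²*(-114) = 390210/19 - 100*(-114) = 390210/19 - 1*(-11400) = 390210/19 + 11400 = 606810/19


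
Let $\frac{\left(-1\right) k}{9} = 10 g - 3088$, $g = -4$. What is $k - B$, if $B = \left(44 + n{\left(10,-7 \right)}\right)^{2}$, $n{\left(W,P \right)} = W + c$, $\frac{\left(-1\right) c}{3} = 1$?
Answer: $25551$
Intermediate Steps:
$c = -3$ ($c = \left(-3\right) 1 = -3$)
$n{\left(W,P \right)} = -3 + W$ ($n{\left(W,P \right)} = W - 3 = -3 + W$)
$B = 2601$ ($B = \left(44 + \left(-3 + 10\right)\right)^{2} = \left(44 + 7\right)^{2} = 51^{2} = 2601$)
$k = 28152$ ($k = - 9 \left(10 \left(-4\right) - 3088\right) = - 9 \left(-40 - 3088\right) = \left(-9\right) \left(-3128\right) = 28152$)
$k - B = 28152 - 2601 = 25551$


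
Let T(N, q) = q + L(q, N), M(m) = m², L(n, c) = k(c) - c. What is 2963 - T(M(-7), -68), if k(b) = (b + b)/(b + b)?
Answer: 3079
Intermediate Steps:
k(b) = 1 (k(b) = (2*b)/((2*b)) = (2*b)*(1/(2*b)) = 1)
L(n, c) = 1 - c
T(N, q) = 1 + q - N (T(N, q) = q + (1 - N) = 1 + q - N)
2963 - T(M(-7), -68) = 2963 - (1 - 68 - 1*(-7)²) = 2963 - (1 - 68 - 1*49) = 2963 - (1 - 68 - 49) = 2963 - 1*(-116) = 2963 + 116 = 3079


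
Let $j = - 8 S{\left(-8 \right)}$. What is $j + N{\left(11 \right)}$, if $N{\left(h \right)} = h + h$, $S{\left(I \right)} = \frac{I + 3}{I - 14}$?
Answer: $\frac{222}{11} \approx 20.182$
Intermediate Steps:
$S{\left(I \right)} = \frac{3 + I}{-14 + I}$
$j = - \frac{20}{11}$ ($j = - 8 \frac{3 - 8}{-14 - 8} = - 8 \frac{1}{-22} \left(-5\right) = - 8 \left(\left(- \frac{1}{22}\right) \left(-5\right)\right) = \left(-8\right) \frac{5}{22} = - \frac{20}{11} \approx -1.8182$)
$N{\left(h \right)} = 2 h$
$j + N{\left(11 \right)} = - \frac{20}{11} + 2 \cdot 11 = - \frac{20}{11} + 22 = \frac{222}{11}$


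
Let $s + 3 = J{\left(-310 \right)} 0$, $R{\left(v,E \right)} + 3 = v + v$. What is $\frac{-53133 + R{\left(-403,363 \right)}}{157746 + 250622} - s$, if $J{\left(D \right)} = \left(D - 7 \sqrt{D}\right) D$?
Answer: $\frac{585581}{204184} \approx 2.8679$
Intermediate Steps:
$R{\left(v,E \right)} = -3 + 2 v$ ($R{\left(v,E \right)} = -3 + \left(v + v\right) = -3 + 2 v$)
$J{\left(D \right)} = D \left(D - 7 \sqrt{D}\right)$
$s = -3$ ($s = -3 + \left(\left(-310\right)^{2} - 7 \left(-310\right)^{\frac{3}{2}}\right) 0 = -3 + \left(96100 - 7 \left(- 310 i \sqrt{310}\right)\right) 0 = -3 + \left(96100 + 2170 i \sqrt{310}\right) 0 = -3 + 0 = -3$)
$\frac{-53133 + R{\left(-403,363 \right)}}{157746 + 250622} - s = \frac{-53133 + \left(-3 + 2 \left(-403\right)\right)}{157746 + 250622} - -3 = \frac{-53133 - 809}{408368} + 3 = \left(-53133 - 809\right) \frac{1}{408368} + 3 = \left(-53942\right) \frac{1}{408368} + 3 = - \frac{26971}{204184} + 3 = \frac{585581}{204184}$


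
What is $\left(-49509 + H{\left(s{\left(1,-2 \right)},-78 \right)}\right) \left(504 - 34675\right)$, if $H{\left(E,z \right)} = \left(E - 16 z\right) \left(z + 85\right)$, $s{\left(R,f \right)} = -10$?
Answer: $1395646153$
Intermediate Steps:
$H{\left(E,z \right)} = \left(85 + z\right) \left(E - 16 z\right)$ ($H{\left(E,z \right)} = \left(E - 16 z\right) \left(85 + z\right) = \left(85 + z\right) \left(E - 16 z\right)$)
$\left(-49509 + H{\left(s{\left(1,-2 \right)},-78 \right)}\right) \left(504 - 34675\right) = \left(-49509 - \left(-106010 + 97344\right)\right) \left(504 - 34675\right) = \left(-49509 + \left(106080 - 97344 - 850 + 780\right)\right) \left(-34171\right) = \left(-49509 + 8666\right) \left(-34171\right) = \left(-40843\right) \left(-34171\right) = 1395646153$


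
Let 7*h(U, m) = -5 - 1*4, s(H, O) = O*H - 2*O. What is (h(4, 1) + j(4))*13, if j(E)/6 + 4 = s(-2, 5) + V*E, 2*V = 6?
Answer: -6669/7 ≈ -952.71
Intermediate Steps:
V = 3 (V = (½)*6 = 3)
s(H, O) = -2*O + H*O (s(H, O) = H*O - 2*O = -2*O + H*O)
j(E) = -144 + 18*E (j(E) = -24 + 6*(5*(-2 - 2) + 3*E) = -24 + 6*(5*(-4) + 3*E) = -24 + 6*(-20 + 3*E) = -24 + (-120 + 18*E) = -144 + 18*E)
h(U, m) = -9/7 (h(U, m) = (-5 - 1*4)/7 = (-5 - 4)/7 = (⅐)*(-9) = -9/7)
(h(4, 1) + j(4))*13 = (-9/7 + (-144 + 18*4))*13 = (-9/7 + (-144 + 72))*13 = (-9/7 - 72)*13 = -513/7*13 = -6669/7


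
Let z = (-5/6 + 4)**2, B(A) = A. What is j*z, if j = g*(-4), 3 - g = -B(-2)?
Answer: -361/9 ≈ -40.111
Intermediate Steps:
g = 1 (g = 3 - (-1)*(-2) = 3 - 1*2 = 3 - 2 = 1)
z = 361/36 (z = (-5*1/6 + 4)**2 = (-5/6 + 4)**2 = (19/6)**2 = 361/36 ≈ 10.028)
j = -4 (j = 1*(-4) = -4)
j*z = -4*361/36 = -361/9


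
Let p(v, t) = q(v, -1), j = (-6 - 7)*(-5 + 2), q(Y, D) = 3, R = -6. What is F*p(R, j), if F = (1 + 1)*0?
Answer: 0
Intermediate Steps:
F = 0 (F = 2*0 = 0)
j = 39 (j = -13*(-3) = 39)
p(v, t) = 3
F*p(R, j) = 0*3 = 0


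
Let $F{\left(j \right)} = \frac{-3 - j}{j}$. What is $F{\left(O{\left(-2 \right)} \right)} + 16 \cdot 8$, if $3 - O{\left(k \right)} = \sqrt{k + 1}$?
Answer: $\frac{1261}{10} - \frac{3 i}{10} \approx 126.1 - 0.3 i$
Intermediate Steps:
$O{\left(k \right)} = 3 - \sqrt{1 + k}$ ($O{\left(k \right)} = 3 - \sqrt{k + 1} = 3 - \sqrt{1 + k}$)
$F{\left(j \right)} = \frac{-3 - j}{j}$
$F{\left(O{\left(-2 \right)} \right)} + 16 \cdot 8 = \frac{-3 - \left(3 - \sqrt{1 - 2}\right)}{3 - \sqrt{1 - 2}} + 16 \cdot 8 = \frac{-3 - \left(3 - \sqrt{-1}\right)}{3 - \sqrt{-1}} + 128 = \frac{-3 - \left(3 - i\right)}{3 - i} + 128 = \frac{3 + i}{10} \left(-3 - \left(3 - i\right)\right) + 128 = \frac{3 + i}{10} \left(-6 + i\right) + 128 = \frac{\left(-6 + i\right) \left(3 + i\right)}{10} + 128 = 128 + \frac{\left(-6 + i\right) \left(3 + i\right)}{10}$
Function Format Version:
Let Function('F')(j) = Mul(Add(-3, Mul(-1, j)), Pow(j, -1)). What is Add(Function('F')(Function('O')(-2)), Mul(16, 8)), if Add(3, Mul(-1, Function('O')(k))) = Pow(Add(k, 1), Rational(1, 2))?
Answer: Add(Rational(1261, 10), Mul(Rational(-3, 10), I)) ≈ Add(126.10, Mul(-0.30000, I))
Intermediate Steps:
Function('O')(k) = Add(3, Mul(-1, Pow(Add(1, k), Rational(1, 2)))) (Function('O')(k) = Add(3, Mul(-1, Pow(Add(k, 1), Rational(1, 2)))) = Add(3, Mul(-1, Pow(Add(1, k), Rational(1, 2)))))
Function('F')(j) = Mul(Pow(j, -1), Add(-3, Mul(-1, j)))
Add(Function('F')(Function('O')(-2)), Mul(16, 8)) = Add(Mul(Pow(Add(3, Mul(-1, Pow(Add(1, -2), Rational(1, 2)))), -1), Add(-3, Mul(-1, Add(3, Mul(-1, Pow(Add(1, -2), Rational(1, 2))))))), Mul(16, 8)) = Add(Mul(Pow(Add(3, Mul(-1, Pow(-1, Rational(1, 2)))), -1), Add(-3, Mul(-1, Add(3, Mul(-1, Pow(-1, Rational(1, 2))))))), 128) = Add(Mul(Pow(Add(3, Mul(-1, I)), -1), Add(-3, Mul(-1, Add(3, Mul(-1, I))))), 128) = Add(Mul(Mul(Rational(1, 10), Add(3, I)), Add(-3, Add(-3, I))), 128) = Add(Mul(Mul(Rational(1, 10), Add(3, I)), Add(-6, I)), 128) = Add(Mul(Rational(1, 10), Add(-6, I), Add(3, I)), 128) = Add(128, Mul(Rational(1, 10), Add(-6, I), Add(3, I)))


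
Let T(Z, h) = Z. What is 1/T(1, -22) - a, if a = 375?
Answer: -374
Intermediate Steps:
1/T(1, -22) - a = 1/1 - 1*375 = 1 - 375 = -374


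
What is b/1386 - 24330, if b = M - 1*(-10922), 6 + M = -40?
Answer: -16855252/693 ≈ -24322.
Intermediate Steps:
M = -46 (M = -6 - 40 = -46)
b = 10876 (b = -46 - 1*(-10922) = -46 + 10922 = 10876)
b/1386 - 24330 = 10876/1386 - 24330 = 10876*(1/1386) - 24330 = 5438/693 - 24330 = -16855252/693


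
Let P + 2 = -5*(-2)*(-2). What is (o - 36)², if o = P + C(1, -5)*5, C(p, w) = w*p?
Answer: 6889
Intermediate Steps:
C(p, w) = p*w
P = -22 (P = -2 - 5*(-2)*(-2) = -2 + 10*(-2) = -2 - 20 = -22)
o = -47 (o = -22 + (1*(-5))*5 = -22 - 5*5 = -22 - 25 = -47)
(o - 36)² = (-47 - 36)² = (-83)² = 6889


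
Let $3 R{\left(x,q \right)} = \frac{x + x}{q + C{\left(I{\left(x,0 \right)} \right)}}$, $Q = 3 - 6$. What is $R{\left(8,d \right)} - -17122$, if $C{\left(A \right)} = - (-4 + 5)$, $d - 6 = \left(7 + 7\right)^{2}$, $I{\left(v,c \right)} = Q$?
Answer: $\frac{10324582}{603} \approx 17122.0$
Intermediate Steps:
$Q = -3$ ($Q = 3 - 6 = -3$)
$I{\left(v,c \right)} = -3$
$d = 202$ ($d = 6 + \left(7 + 7\right)^{2} = 6 + 14^{2} = 6 + 196 = 202$)
$C{\left(A \right)} = -1$ ($C{\left(A \right)} = \left(-1\right) 1 = -1$)
$R{\left(x,q \right)} = \frac{2 x}{3 \left(-1 + q\right)}$ ($R{\left(x,q \right)} = \frac{\left(x + x\right) \frac{1}{q - 1}}{3} = \frac{2 x \frac{1}{-1 + q}}{3} = \frac{2 x}{3 \left(-1 + q\right)}$)
$R{\left(8,d \right)} - -17122 = \frac{2}{3} \cdot 8 \frac{1}{-1 + 202} - -17122 = \frac{2}{3} \cdot 8 \cdot \frac{1}{201} + 17122 = \frac{16}{603} + 17122 = \frac{10324582}{603}$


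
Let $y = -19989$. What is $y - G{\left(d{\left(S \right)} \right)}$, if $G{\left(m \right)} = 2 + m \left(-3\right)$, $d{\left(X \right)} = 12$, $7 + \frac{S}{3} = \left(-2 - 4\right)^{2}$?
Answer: $-19955$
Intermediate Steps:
$S = 87$ ($S = -21 + 3 \left(-2 - 4\right)^{2} = -21 + 3 \left(-6\right)^{2} = -21 + 3 \cdot 36 = -21 + 108 = 87$)
$G{\left(m \right)} = 2 - 3 m$
$y - G{\left(d{\left(S \right)} \right)} = -19989 - \left(2 - 36\right) = -19989 - -34 = -19989 + 34 = -19955$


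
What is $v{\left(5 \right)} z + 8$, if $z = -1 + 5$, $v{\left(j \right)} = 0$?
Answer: $8$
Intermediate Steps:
$z = 4$
$v{\left(5 \right)} z + 8 = 0 \cdot 4 + 8 = 0 + 8 = 8$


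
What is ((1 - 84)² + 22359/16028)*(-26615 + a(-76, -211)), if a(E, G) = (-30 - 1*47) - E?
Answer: -734862776154/4007 ≈ -1.8339e+8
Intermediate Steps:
a(E, G) = -77 - E (a(E, G) = (-30 - 47) - E = -77 - E)
((1 - 84)² + 22359/16028)*(-26615 + a(-76, -211)) = ((1 - 84)² + 22359/16028)*(-26615 + (-77 - 1*(-76))) = ((-83)² + 22359*(1/16028))*(-26615 + (-77 + 76)) = (6889 + 22359/16028)*(-26615 - 1) = (110439251/16028)*(-26616) = -734862776154/4007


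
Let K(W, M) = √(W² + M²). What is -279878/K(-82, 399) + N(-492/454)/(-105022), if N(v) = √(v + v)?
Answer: -279878*√6637/33185 - I*√27921/11919997 ≈ -687.09 - 1.4018e-5*I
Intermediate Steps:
K(W, M) = √(M² + W²)
N(v) = √2*√v (N(v) = √(2*v) = √2*√v)
-279878/K(-82, 399) + N(-492/454)/(-105022) = -279878/√(399² + (-82)²) + (√2*√(-492/454))/(-105022) = -279878/√(159201 + 6724) + (√2*√(-492*1/454))*(-1/105022) = -279878*√6637/33185 + (√2*√(-246/227))*(-1/105022) = -279878*√6637/33185 + (√2*(I*√55842/227))*(-1/105022) = -279878*√6637/33185 + (2*I*√27921/227)*(-1/105022) = -279878*√6637/33185 - I*√27921/11919997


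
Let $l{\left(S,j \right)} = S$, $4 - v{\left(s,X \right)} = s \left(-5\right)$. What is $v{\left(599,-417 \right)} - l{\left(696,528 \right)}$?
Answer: $2303$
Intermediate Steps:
$v{\left(s,X \right)} = 4 + 5 s$ ($v{\left(s,X \right)} = 4 - s \left(-5\right) = 4 - - 5 s = 4 + 5 s$)
$v{\left(599,-417 \right)} - l{\left(696,528 \right)} = \left(4 + 5 \cdot 599\right) - 696 = \left(4 + 2995\right) - 696 = 2999 - 696 = 2303$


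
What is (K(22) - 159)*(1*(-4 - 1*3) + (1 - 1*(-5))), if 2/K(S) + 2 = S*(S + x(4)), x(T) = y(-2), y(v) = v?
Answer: 34820/219 ≈ 159.00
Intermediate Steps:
x(T) = -2
K(S) = 2/(-2 + S*(-2 + S)) (K(S) = 2/(-2 + S*(S - 2)) = 2/(-2 + S*(-2 + S)))
(K(22) - 159)*(1*(-4 - 1*3) + (1 - 1*(-5))) = (2/(-2 + 22² - 2*22) - 159)*(1*(-4 - 1*3) + (1 - 1*(-5))) = (2/(-2 + 484 - 44) - 159)*(1*(-4 - 3) + (1 + 5)) = (2/438 - 159)*(1*(-7) + 6) = (2*(1/438) - 159)*(-7 + 6) = (1/219 - 159)*(-1) = -34820/219*(-1) = 34820/219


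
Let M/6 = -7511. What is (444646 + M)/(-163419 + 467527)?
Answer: 99895/76027 ≈ 1.3139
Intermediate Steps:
M = -45066 (M = 6*(-7511) = -45066)
(444646 + M)/(-163419 + 467527) = (444646 - 45066)/(-163419 + 467527) = 399580/304108 = 399580*(1/304108) = 99895/76027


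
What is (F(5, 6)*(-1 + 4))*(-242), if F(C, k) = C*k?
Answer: -21780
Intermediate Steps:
(F(5, 6)*(-1 + 4))*(-242) = ((5*6)*(-1 + 4))*(-242) = (30*3)*(-242) = 90*(-242) = -21780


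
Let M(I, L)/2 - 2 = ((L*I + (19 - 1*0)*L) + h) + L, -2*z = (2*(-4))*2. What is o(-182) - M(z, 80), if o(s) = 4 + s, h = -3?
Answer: -4656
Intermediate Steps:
z = 8 (z = -2*(-4)*2/2 = -(-4)*2 = -1/2*(-16) = 8)
M(I, L) = -2 + 40*L + 2*I*L (M(I, L) = 4 + 2*(((L*I + (19 - 1*0)*L) - 3) + L) = 4 + 2*(((I*L + (19 + 0)*L) - 3) + L) = 4 + 2*(((I*L + 19*L) - 3) + L) = 4 + 2*(((19*L + I*L) - 3) + L) = 4 + 2*((-3 + 19*L + I*L) + L) = 4 + 2*(-3 + 20*L + I*L) = 4 + (-6 + 40*L + 2*I*L) = -2 + 40*L + 2*I*L)
o(-182) - M(z, 80) = (4 - 182) - (-2 + 40*80 + 2*8*80) = -178 - (-2 + 3200 + 1280) = -178 - 1*4478 = -178 - 4478 = -4656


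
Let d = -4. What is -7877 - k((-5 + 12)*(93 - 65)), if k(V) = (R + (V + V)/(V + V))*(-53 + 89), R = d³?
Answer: -5609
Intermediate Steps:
R = -64 (R = (-4)³ = -64)
k(V) = -2268 (k(V) = (-64 + (V + V)/(V + V))*(-53 + 89) = (-64 + (2*V)/((2*V)))*36 = (-64 + (2*V)*(1/(2*V)))*36 = (-64 + 1)*36 = -63*36 = -2268)
-7877 - k((-5 + 12)*(93 - 65)) = -7877 - 1*(-2268) = -7877 + 2268 = -5609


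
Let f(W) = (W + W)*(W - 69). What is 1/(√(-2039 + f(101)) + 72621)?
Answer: 24207/1757935072 - 5*√177/5273805216 ≈ 1.3758e-5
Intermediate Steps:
f(W) = 2*W*(-69 + W) (f(W) = (2*W)*(-69 + W) = 2*W*(-69 + W))
1/(√(-2039 + f(101)) + 72621) = 1/(√(-2039 + 2*101*(-69 + 101)) + 72621) = 1/(√(-2039 + 2*101*32) + 72621) = 1/(√(-2039 + 6464) + 72621) = 1/(√4425 + 72621) = 1/(5*√177 + 72621) = 1/(72621 + 5*√177)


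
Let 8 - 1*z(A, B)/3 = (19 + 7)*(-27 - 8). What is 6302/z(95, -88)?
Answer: 3151/1377 ≈ 2.2883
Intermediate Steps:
z(A, B) = 2754 (z(A, B) = 24 - 3*(19 + 7)*(-27 - 8) = 24 - 78*(-35) = 24 - 3*(-910) = 24 + 2730 = 2754)
6302/z(95, -88) = 6302/2754 = 6302*(1/2754) = 3151/1377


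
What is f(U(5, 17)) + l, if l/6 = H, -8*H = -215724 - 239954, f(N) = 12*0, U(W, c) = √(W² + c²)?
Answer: 683517/2 ≈ 3.4176e+5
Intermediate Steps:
f(N) = 0
H = 227839/4 (H = -(-215724 - 239954)/8 = -⅛*(-455678) = 227839/4 ≈ 56960.)
l = 683517/2 (l = 6*(227839/4) = 683517/2 ≈ 3.4176e+5)
f(U(5, 17)) + l = 0 + 683517/2 = 683517/2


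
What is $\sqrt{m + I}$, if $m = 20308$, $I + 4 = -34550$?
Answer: $i \sqrt{14246} \approx 119.36 i$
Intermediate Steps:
$I = -34554$ ($I = -4 - 34550 = -34554$)
$\sqrt{m + I} = \sqrt{20308 - 34554} = \sqrt{-14246} = i \sqrt{14246}$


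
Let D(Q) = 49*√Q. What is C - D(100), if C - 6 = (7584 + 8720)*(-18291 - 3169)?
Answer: -349884324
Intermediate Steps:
C = -349883834 (C = 6 + (7584 + 8720)*(-18291 - 3169) = 6 + 16304*(-21460) = 6 - 349883840 = -349883834)
C - D(100) = -349883834 - 49*√100 = -349883834 - 49*10 = -349883834 - 1*490 = -349883834 - 490 = -349884324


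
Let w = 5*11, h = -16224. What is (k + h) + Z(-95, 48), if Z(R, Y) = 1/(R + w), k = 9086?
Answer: -285521/40 ≈ -7138.0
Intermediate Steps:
w = 55
Z(R, Y) = 1/(55 + R) (Z(R, Y) = 1/(R + 55) = 1/(55 + R))
(k + h) + Z(-95, 48) = (9086 - 16224) + 1/(55 - 95) = -7138 + 1/(-40) = -7138 - 1/40 = -285521/40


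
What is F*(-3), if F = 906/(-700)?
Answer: 1359/350 ≈ 3.8829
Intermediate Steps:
F = -453/350 (F = 906*(-1/700) = -453/350 ≈ -1.2943)
F*(-3) = -453/350*(-3) = 1359/350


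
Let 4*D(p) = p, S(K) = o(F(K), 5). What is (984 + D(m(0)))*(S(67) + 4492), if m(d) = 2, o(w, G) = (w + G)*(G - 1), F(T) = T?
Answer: 4705910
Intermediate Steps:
o(w, G) = (-1 + G)*(G + w) (o(w, G) = (G + w)*(-1 + G) = (-1 + G)*(G + w))
S(K) = 20 + 4*K (S(K) = 5² - 1*5 - K + 5*K = 25 - 5 - K + 5*K = 20 + 4*K)
D(p) = p/4
(984 + D(m(0)))*(S(67) + 4492) = (984 + (¼)*2)*((20 + 4*67) + 4492) = (984 + ½)*((20 + 268) + 4492) = 1969*(288 + 4492)/2 = (1969/2)*4780 = 4705910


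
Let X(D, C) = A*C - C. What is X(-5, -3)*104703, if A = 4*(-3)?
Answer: 4083417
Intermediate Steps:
A = -12
X(D, C) = -13*C (X(D, C) = -12*C - C = -13*C)
X(-5, -3)*104703 = -13*(-3)*104703 = 39*104703 = 4083417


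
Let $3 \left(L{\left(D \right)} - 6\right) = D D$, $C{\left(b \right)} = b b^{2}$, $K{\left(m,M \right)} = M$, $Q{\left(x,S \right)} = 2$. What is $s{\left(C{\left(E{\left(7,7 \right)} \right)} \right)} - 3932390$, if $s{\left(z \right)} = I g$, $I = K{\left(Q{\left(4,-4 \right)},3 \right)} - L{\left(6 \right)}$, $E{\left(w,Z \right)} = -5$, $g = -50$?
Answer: $-3931640$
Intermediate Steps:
$C{\left(b \right)} = b^{3}$
$L{\left(D \right)} = 6 + \frac{D^{2}}{3}$ ($L{\left(D \right)} = 6 + \frac{D D}{3} = 6 + \frac{D^{2}}{3}$)
$I = -15$ ($I = 3 - \left(6 + \frac{6^{2}}{3}\right) = 3 - \left(6 + \frac{1}{3} \cdot 36\right) = 3 - \left(6 + 12\right) = 3 - 18 = -15$)
$s{\left(z \right)} = 750$ ($s{\left(z \right)} = \left(-15\right) \left(-50\right) = 750$)
$s{\left(C{\left(E{\left(7,7 \right)} \right)} \right)} - 3932390 = 750 - 3932390 = -3931640$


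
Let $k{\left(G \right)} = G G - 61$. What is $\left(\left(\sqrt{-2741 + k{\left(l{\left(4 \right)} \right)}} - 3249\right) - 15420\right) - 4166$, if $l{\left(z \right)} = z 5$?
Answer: $-22835 + i \sqrt{2402} \approx -22835.0 + 49.01 i$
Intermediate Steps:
$l{\left(z \right)} = 5 z$
$k{\left(G \right)} = -61 + G^{2}$ ($k{\left(G \right)} = G^{2} - 61 = -61 + G^{2}$)
$\left(\left(\sqrt{-2741 + k{\left(l{\left(4 \right)} \right)}} - 3249\right) - 15420\right) - 4166 = \left(\left(\sqrt{-2741 - \left(61 - \left(5 \cdot 4\right)^{2}\right)} - 3249\right) - 15420\right) - 4166 = \left(\left(\sqrt{-2741 - \left(61 - 20^{2}\right)} - 3249\right) - 15420\right) - 4166 = \left(\left(\sqrt{-2741 + \left(-61 + 400\right)} - 3249\right) - 15420\right) - 4166 = \left(\left(\sqrt{-2741 + 339} - 3249\right) - 15420\right) - 4166 = \left(\left(\sqrt{-2402} - 3249\right) - 15420\right) - 4166 = \left(\left(i \sqrt{2402} - 3249\right) - 15420\right) - 4166 = \left(\left(-3249 + i \sqrt{2402}\right) - 15420\right) - 4166 = \left(-18669 + i \sqrt{2402}\right) - 4166 = -22835 + i \sqrt{2402}$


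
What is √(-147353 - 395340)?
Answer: I*√542693 ≈ 736.68*I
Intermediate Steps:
√(-147353 - 395340) = √(-542693) = I*√542693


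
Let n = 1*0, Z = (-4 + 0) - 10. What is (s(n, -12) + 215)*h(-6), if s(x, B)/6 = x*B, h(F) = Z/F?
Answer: 1505/3 ≈ 501.67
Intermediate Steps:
Z = -14 (Z = -4 - 10 = -14)
n = 0
h(F) = -14/F
s(x, B) = 6*B*x (s(x, B) = 6*(x*B) = 6*(B*x) = 6*B*x)
(s(n, -12) + 215)*h(-6) = (6*(-12)*0 + 215)*(-14/(-6)) = (0 + 215)*(-14*(-⅙)) = 215*(7/3) = 1505/3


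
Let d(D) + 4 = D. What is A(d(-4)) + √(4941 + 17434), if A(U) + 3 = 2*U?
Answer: -19 + 5*√895 ≈ 130.58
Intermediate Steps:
d(D) = -4 + D
A(U) = -3 + 2*U
A(d(-4)) + √(4941 + 17434) = (-3 + 2*(-4 - 4)) + √(4941 + 17434) = (-3 + 2*(-8)) + √22375 = (-3 - 16) + 5*√895 = -19 + 5*√895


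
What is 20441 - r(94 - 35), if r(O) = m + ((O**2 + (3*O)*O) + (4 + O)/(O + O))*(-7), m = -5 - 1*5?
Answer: 13914883/118 ≈ 1.1792e+5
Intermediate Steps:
m = -10 (m = -5 - 5 = -10)
r(O) = -10 - 28*O**2 - 7*(4 + O)/(2*O) (r(O) = -10 + ((O**2 + (3*O)*O) + (4 + O)/(O + O))*(-7) = -10 + ((O**2 + 3*O**2) + (4 + O)/((2*O)))*(-7) = -10 + (4*O**2 + (4 + O)*(1/(2*O)))*(-7) = -10 + (4*O**2 + (4 + O)/(2*O))*(-7) = -10 + (-28*O**2 - 7*(4 + O)/(2*O)) = -10 - 28*O**2 - 7*(4 + O)/(2*O))
20441 - r(94 - 35) = 20441 - (-27/2 - 28*(94 - 35)**2 - 14/(94 - 35)) = 20441 - (-27/2 - 28*59**2 - 14/59) = 20441 - (-27/2 - 28*3481 - 14*1/59) = 20441 - (-27/2 - 97468 - 14/59) = 20441 - 1*(-11502845/118) = 20441 + 11502845/118 = 13914883/118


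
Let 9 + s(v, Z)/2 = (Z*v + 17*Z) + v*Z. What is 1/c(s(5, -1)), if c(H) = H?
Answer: -1/72 ≈ -0.013889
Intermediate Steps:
s(v, Z) = -18 + 34*Z + 4*Z*v (s(v, Z) = -18 + 2*((Z*v + 17*Z) + v*Z) = -18 + 2*((17*Z + Z*v) + Z*v) = -18 + 2*(17*Z + 2*Z*v) = -18 + (34*Z + 4*Z*v) = -18 + 34*Z + 4*Z*v)
1/c(s(5, -1)) = 1/(-18 + 34*(-1) + 4*(-1)*5) = 1/(-18 - 34 - 20) = 1/(-72) = -1/72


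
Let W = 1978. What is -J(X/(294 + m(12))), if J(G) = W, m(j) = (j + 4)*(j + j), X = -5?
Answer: -1978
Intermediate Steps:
m(j) = 2*j*(4 + j) (m(j) = (4 + j)*(2*j) = 2*j*(4 + j))
J(G) = 1978
-J(X/(294 + m(12))) = -1*1978 = -1978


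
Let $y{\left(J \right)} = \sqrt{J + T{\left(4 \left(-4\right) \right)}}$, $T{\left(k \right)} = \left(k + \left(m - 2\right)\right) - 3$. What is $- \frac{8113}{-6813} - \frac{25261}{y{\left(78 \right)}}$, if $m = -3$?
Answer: $\frac{8113}{6813} - \frac{25261 \sqrt{6}}{18} \approx -3436.4$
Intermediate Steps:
$T{\left(k \right)} = -8 + k$ ($T{\left(k \right)} = \left(k - 5\right) - 3 = \left(-5 + k\right) - 3 = -8 + k$)
$y{\left(J \right)} = \sqrt{-24 + J}$ ($y{\left(J \right)} = \sqrt{J + \left(-8 + 4 \left(-4\right)\right)} = \sqrt{J - 24} = \sqrt{-24 + J}$)
$- \frac{8113}{-6813} - \frac{25261}{y{\left(78 \right)}} = - \frac{8113}{-6813} - \frac{25261}{\sqrt{-24 + 78}} = \left(-8113\right) \left(- \frac{1}{6813}\right) - \frac{25261}{\sqrt{54}} = \frac{8113}{6813} - \frac{25261}{3 \sqrt{6}} = \frac{8113}{6813} - 25261 \frac{\sqrt{6}}{18} = \frac{8113}{6813} - \frac{25261 \sqrt{6}}{18}$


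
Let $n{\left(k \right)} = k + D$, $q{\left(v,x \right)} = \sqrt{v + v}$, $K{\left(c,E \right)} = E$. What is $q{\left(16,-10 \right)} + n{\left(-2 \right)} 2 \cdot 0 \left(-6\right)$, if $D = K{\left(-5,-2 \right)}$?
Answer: $4 \sqrt{2} \approx 5.6569$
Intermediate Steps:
$D = -2$
$q{\left(v,x \right)} = \sqrt{2} \sqrt{v}$ ($q{\left(v,x \right)} = \sqrt{2 v} = \sqrt{2} \sqrt{v}$)
$n{\left(k \right)} = -2 + k$ ($n{\left(k \right)} = k - 2 = -2 + k$)
$q{\left(16,-10 \right)} + n{\left(-2 \right)} 2 \cdot 0 \left(-6\right) = \sqrt{2} \sqrt{16} + \left(-2 - 2\right) 2 \cdot 0 \left(-6\right) = \sqrt{2} \cdot 4 - 4 \cdot 0 \left(-6\right) = 4 \sqrt{2} - 0 = 4 \sqrt{2} + 0 = 4 \sqrt{2}$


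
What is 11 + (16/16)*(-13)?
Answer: -2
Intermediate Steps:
11 + (16/16)*(-13) = 11 + (16*(1/16))*(-13) = 11 + 1*(-13) = 11 - 13 = -2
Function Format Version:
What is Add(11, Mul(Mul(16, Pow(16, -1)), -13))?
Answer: -2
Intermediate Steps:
Add(11, Mul(Mul(16, Pow(16, -1)), -13)) = Add(11, Mul(Mul(16, Rational(1, 16)), -13)) = Add(11, Mul(1, -13)) = Add(11, -13) = -2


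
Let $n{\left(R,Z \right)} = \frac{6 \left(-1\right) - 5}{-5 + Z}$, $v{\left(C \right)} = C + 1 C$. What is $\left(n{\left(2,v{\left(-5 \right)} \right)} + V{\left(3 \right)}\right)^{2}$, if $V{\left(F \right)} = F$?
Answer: $\frac{3136}{225} \approx 13.938$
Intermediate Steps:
$v{\left(C \right)} = 2 C$ ($v{\left(C \right)} = C + C = 2 C$)
$n{\left(R,Z \right)} = - \frac{11}{-5 + Z}$ ($n{\left(R,Z \right)} = \frac{-6 - 5}{-5 + Z} = - \frac{11}{-5 + Z}$)
$\left(n{\left(2,v{\left(-5 \right)} \right)} + V{\left(3 \right)}\right)^{2} = \left(- \frac{11}{-5 + 2 \left(-5\right)} + 3\right)^{2} = \left(- \frac{11}{-5 - 10} + 3\right)^{2} = \left(- \frac{11}{-15} + 3\right)^{2} = \left(\left(-11\right) \left(- \frac{1}{15}\right) + 3\right)^{2} = \left(\frac{11}{15} + 3\right)^{2} = \left(\frac{56}{15}\right)^{2} = \frac{3136}{225}$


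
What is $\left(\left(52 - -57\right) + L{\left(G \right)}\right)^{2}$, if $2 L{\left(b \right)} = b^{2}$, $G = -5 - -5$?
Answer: $11881$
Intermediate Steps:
$G = 0$ ($G = -5 + 5 = 0$)
$L{\left(b \right)} = \frac{b^{2}}{2}$
$\left(\left(52 - -57\right) + L{\left(G \right)}\right)^{2} = \left(\left(52 - -57\right) + \frac{0^{2}}{2}\right)^{2} = \left(\left(52 + 57\right) + \frac{1}{2} \cdot 0\right)^{2} = \left(109 + 0\right)^{2} = 109^{2} = 11881$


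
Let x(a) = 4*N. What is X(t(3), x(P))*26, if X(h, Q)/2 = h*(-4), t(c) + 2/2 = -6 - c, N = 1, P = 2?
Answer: 2080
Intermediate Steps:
t(c) = -7 - c (t(c) = -1 + (-6 - c) = -7 - c)
x(a) = 4 (x(a) = 4*1 = 4)
X(h, Q) = -8*h (X(h, Q) = 2*(h*(-4)) = 2*(-4*h) = -8*h)
X(t(3), x(P))*26 = -8*(-7 - 1*3)*26 = -8*(-7 - 3)*26 = -8*(-10)*26 = 80*26 = 2080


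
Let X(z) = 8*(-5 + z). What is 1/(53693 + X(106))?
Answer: 1/54501 ≈ 1.8348e-5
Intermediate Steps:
X(z) = -40 + 8*z
1/(53693 + X(106)) = 1/(53693 + (-40 + 8*106)) = 1/(53693 + (-40 + 848)) = 1/(53693 + 808) = 1/54501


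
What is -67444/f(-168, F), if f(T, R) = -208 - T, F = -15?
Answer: 16861/10 ≈ 1686.1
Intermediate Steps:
-67444/f(-168, F) = -67444/(-208 - 1*(-168)) = -67444/(-208 + 168) = -67444/(-40) = -67444*(-1/40) = 16861/10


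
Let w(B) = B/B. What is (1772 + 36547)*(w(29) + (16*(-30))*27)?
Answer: -496575921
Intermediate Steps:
w(B) = 1
(1772 + 36547)*(w(29) + (16*(-30))*27) = (1772 + 36547)*(1 + (16*(-30))*27) = 38319*(1 - 480*27) = 38319*(1 - 12960) = 38319*(-12959) = -496575921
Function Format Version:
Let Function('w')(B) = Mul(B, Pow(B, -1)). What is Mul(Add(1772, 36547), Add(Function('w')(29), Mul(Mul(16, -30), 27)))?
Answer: -496575921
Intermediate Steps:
Function('w')(B) = 1
Mul(Add(1772, 36547), Add(Function('w')(29), Mul(Mul(16, -30), 27))) = Mul(Add(1772, 36547), Add(1, Mul(Mul(16, -30), 27))) = Mul(38319, Add(1, Mul(-480, 27))) = Mul(38319, Add(1, -12960)) = Mul(38319, -12959) = -496575921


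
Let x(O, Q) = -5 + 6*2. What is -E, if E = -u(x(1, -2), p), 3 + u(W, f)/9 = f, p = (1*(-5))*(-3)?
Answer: 108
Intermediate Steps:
x(O, Q) = 7 (x(O, Q) = -5 + 12 = 7)
p = 15 (p = -5*(-3) = 15)
u(W, f) = -27 + 9*f
E = -108 (E = -(-27 + 9*15) = -(-27 + 135) = -1*108 = -108)
-E = -1*(-108) = 108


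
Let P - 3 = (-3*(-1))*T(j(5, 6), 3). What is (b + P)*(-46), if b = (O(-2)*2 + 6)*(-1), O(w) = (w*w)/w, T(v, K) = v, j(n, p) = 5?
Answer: -736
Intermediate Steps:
O(w) = w (O(w) = w²/w = w)
P = 18 (P = 3 - 3*(-1)*5 = 3 + 3*5 = 3 + 15 = 18)
b = -2 (b = (-2*2 + 6)*(-1) = (-4 + 6)*(-1) = 2*(-1) = -2)
(b + P)*(-46) = (-2 + 18)*(-46) = 16*(-46) = -736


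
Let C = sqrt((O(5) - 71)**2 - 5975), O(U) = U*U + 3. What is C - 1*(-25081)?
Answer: 25081 + I*sqrt(4126) ≈ 25081.0 + 64.234*I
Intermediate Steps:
O(U) = 3 + U**2 (O(U) = U**2 + 3 = 3 + U**2)
C = I*sqrt(4126) (C = sqrt(((3 + 5**2) - 71)**2 - 5975) = sqrt(((3 + 25) - 71)**2 - 5975) = sqrt((28 - 71)**2 - 5975) = sqrt((-43)**2 - 5975) = sqrt(1849 - 5975) = sqrt(-4126) = I*sqrt(4126) ≈ 64.234*I)
C - 1*(-25081) = I*sqrt(4126) - 1*(-25081) = I*sqrt(4126) + 25081 = 25081 + I*sqrt(4126)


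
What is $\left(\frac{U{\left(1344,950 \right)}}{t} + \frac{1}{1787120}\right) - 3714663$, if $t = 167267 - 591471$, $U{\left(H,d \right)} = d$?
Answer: $- \frac{704024711699263509}{189525863120} \approx -3.7147 \cdot 10^{6}$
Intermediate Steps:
$t = -424204$
$\left(\frac{U{\left(1344,950 \right)}}{t} + \frac{1}{1787120}\right) - 3714663 = \left(\frac{950}{-424204} + \frac{1}{1787120}\right) - 3714663 = \left(950 \left(- \frac{1}{424204}\right) + \frac{1}{1787120}\right) - 3714663 = \left(- \frac{475}{212102} + \frac{1}{1787120}\right) - 3714663 = - \frac{424334949}{189525863120} - 3714663 = - \frac{704024711699263509}{189525863120}$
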